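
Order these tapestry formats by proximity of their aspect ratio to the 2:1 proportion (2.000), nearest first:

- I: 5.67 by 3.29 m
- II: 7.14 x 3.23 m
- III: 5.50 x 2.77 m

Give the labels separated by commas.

III, II, I

Ratios: I = 5.67 / 3.29 ≈ 1.723; II = 7.14 / 3.23 ≈ 2.211; III = 5.50 / 2.77 ≈ 1.986.
|Δ from 2.000|: I 0.277; II 0.211; III 0.014.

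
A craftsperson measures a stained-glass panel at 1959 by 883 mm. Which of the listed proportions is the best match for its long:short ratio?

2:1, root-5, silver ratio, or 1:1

root-5

1959/883 ≈ 2.219. Nearest candidates are root-5 (2.236, off by 0.017) and silver ratio (2.414, off by 0.195).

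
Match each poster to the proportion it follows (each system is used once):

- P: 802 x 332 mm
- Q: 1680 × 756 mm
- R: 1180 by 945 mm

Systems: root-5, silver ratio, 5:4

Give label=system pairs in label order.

P = 802/332 ≈ 2.416 → silver ratio (2.414)
Q = 1680/756 ≈ 2.222 → root-5 (2.236)
R = 1180/945 ≈ 1.249 → 5:4 (1.250)

P=silver ratio, Q=root-5, R=5:4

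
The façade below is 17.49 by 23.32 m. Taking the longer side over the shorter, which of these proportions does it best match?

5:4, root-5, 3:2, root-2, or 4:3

23.32/17.49 ≈ 1.333. Nearest candidates are 4:3 (1.333, off by 0.000) and root-2 (1.414, off by 0.081).

4:3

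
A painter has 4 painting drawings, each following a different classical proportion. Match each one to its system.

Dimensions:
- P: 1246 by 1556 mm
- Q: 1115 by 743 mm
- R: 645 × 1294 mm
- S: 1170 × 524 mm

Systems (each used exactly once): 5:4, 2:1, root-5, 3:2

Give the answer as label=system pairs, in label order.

P = 1556/1246 ≈ 1.249 → 5:4 (1.250)
Q = 1115/743 ≈ 1.501 → 3:2 (1.500)
R = 1294/645 ≈ 2.006 → 2:1 (2.000)
S = 1170/524 ≈ 2.233 → root-5 (2.236)

P=5:4, Q=3:2, R=2:1, S=root-5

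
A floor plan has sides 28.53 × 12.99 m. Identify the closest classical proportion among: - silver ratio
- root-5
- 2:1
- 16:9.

Ratio = 28.53 / 12.99 ≈ 2.196.
Distances: silver ratio 2.414 (Δ 0.218); root-5 2.236 (Δ 0.040); 2:1 2.000 (Δ 0.196); 16:9 1.778 (Δ 0.418).

root-5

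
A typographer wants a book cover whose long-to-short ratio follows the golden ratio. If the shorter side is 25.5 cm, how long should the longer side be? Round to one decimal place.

golden ratio ≈ 1.61803.
Longer side = 25.5 × 1.61803 ≈ 41.260 → 41.3 cm.

41.3 cm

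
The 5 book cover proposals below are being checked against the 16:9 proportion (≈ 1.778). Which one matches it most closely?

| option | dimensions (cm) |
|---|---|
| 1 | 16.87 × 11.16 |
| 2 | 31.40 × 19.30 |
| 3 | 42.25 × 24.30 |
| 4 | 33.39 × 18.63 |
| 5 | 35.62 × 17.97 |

Target 16:9 ≈ 1.778.
1: 1.512 (Δ0.266)  2: 1.627 (Δ0.151)  3: 1.739 (Δ0.039)  4: 1.792 (Δ0.014)  5: 1.982 (Δ0.204)

4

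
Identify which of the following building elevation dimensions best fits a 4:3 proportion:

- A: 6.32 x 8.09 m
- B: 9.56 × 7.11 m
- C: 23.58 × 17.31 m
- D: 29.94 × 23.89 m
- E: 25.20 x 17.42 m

B

Target 4:3 ≈ 1.333.
A: 1.280 (Δ0.053)  B: 1.345 (Δ0.012)  C: 1.362 (Δ0.029)  D: 1.253 (Δ0.080)  E: 1.447 (Δ0.114)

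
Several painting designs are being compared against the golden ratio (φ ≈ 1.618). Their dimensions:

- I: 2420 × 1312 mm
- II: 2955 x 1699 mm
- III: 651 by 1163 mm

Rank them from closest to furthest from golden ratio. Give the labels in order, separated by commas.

Ratios: I = 2420 / 1312 ≈ 1.845; II = 2955 / 1699 ≈ 1.739; III = 1163 / 651 ≈ 1.786.
|Δ from 1.618|: I 0.227; II 0.121; III 0.168.

II, III, I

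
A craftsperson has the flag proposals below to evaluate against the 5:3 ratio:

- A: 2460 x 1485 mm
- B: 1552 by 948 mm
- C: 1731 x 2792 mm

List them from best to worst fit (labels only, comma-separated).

A, B, C

Ratios: A = 2460 / 1485 ≈ 1.657; B = 1552 / 948 ≈ 1.637; C = 2792 / 1731 ≈ 1.613.
|Δ from 1.667|: A 0.010; B 0.030; C 0.054.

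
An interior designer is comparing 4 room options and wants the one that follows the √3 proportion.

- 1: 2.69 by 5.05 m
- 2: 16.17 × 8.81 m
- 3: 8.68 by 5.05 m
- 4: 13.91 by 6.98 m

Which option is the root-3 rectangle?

3

Ratios (long/short): 1 ≈ 1.877; 2 ≈ 1.835; 3 ≈ 1.719; 4 ≈ 1.993.
root-3 ≈ 1.732; option 3 is nearest (Δ 0.013).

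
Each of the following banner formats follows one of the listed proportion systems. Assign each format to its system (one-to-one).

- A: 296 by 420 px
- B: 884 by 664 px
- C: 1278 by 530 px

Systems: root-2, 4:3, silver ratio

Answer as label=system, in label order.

A = 420/296 ≈ 1.419 → root-2 (1.414)
B = 884/664 ≈ 1.331 → 4:3 (1.333)
C = 1278/530 ≈ 2.411 → silver ratio (2.414)

A=root-2, B=4:3, C=silver ratio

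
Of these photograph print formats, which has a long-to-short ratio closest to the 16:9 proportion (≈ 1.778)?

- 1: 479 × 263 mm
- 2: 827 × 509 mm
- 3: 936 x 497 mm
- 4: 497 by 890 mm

Ratios (long/short): 1 ≈ 1.821; 2 ≈ 1.625; 3 ≈ 1.883; 4 ≈ 1.791.
16:9 ≈ 1.778; option 4 is nearest (Δ 0.013).

4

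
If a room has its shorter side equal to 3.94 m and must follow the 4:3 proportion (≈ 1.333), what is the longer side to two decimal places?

4:3 ≈ 1.33333.
Longer side = 3.94 × 1.33333 ≈ 5.2533 → 5.25 m.

5.25 m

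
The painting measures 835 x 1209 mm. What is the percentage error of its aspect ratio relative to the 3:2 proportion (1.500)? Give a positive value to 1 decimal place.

Ratio = 1209 / 835 ≈ 1.4479.
Ideal 3:2 = 1.5000. |1.4479 − 1.5000| / 1.5000 ≈ 3.47% → 3.5%.

3.5%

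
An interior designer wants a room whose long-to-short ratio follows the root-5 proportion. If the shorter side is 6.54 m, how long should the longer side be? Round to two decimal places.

root-5 ≈ 2.23607.
Longer side = 6.54 × 2.23607 ≈ 14.6239 → 14.62 m.

14.62 m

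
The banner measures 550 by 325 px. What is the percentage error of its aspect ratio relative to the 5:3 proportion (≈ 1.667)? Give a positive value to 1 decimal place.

1.5%

Ratio = 550 / 325 ≈ 1.6923.
Ideal 5:3 ≈ 1.6667. |1.6923 − 1.6667| / 1.6667 ≈ 1.54% → 1.5%.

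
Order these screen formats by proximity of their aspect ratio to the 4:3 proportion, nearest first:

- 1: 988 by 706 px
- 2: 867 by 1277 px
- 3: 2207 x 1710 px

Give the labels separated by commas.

3, 1, 2

Ratios: 1 = 988 / 706 ≈ 1.399; 2 = 1277 / 867 ≈ 1.473; 3 = 2207 / 1710 ≈ 1.291.
|Δ from 1.333|: 1 0.066; 2 0.140; 3 0.042.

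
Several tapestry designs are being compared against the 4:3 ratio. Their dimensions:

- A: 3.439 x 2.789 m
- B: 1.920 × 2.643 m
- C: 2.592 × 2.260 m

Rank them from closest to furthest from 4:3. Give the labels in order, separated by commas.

Ratios: A = 3.439 / 2.789 ≈ 1.233; B = 2.643 / 1.920 ≈ 1.377; C = 2.592 / 2.260 ≈ 1.147.
|Δ from 1.333|: A 0.100; B 0.044; C 0.186.

B, A, C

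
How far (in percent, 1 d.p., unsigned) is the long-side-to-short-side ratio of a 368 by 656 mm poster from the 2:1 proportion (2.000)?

10.9%

Ratio = 656 / 368 ≈ 1.7826.
Ideal 2:1 = 2.0000. |1.7826 − 2.0000| / 2.0000 ≈ 10.87% → 10.9%.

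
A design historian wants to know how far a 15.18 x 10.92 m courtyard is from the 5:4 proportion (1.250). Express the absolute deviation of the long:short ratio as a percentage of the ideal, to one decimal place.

11.2%

Ratio = 15.18 / 10.92 ≈ 1.3901.
Ideal 5:4 = 1.2500. |1.3901 − 1.2500| / 1.2500 ≈ 11.21% → 11.2%.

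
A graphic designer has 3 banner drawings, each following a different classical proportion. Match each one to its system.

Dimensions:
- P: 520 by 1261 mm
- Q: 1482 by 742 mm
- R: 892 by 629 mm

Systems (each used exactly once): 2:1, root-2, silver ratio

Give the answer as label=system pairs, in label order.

P=silver ratio, Q=2:1, R=root-2

P = 1261/520 ≈ 2.425 → silver ratio (2.414)
Q = 1482/742 ≈ 1.997 → 2:1 (2.000)
R = 892/629 ≈ 1.418 → root-2 (1.414)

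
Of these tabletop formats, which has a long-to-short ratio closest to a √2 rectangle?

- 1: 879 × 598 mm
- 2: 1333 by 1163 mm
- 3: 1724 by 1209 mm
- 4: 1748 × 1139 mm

3

Target root-2 ≈ 1.414.
1: 1.470 (Δ0.056)  2: 1.146 (Δ0.268)  3: 1.426 (Δ0.012)  4: 1.535 (Δ0.121)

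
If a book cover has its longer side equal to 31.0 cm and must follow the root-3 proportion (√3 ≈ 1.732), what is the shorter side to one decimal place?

17.9 cm

root-3 ≈ 1.73205.
Shorter side = 31.0 ÷ 1.73205 ≈ 17.898 → 17.9 cm.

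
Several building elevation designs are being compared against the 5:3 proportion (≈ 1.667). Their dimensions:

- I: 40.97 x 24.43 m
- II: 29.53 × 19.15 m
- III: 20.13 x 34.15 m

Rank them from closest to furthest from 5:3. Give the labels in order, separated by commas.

I, III, II

I: 40.97/24.43 ≈ 1.677 → |1.677 − 1.667| = 0.010
II: 29.53/19.15 ≈ 1.542 → |1.542 − 1.667| = 0.125
III: 34.15/20.13 ≈ 1.696 → |1.696 − 1.667| = 0.029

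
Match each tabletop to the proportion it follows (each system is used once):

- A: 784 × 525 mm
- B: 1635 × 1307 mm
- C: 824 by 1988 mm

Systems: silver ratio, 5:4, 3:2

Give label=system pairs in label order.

A=3:2, B=5:4, C=silver ratio

Ratios: A ≈ 1.493; B ≈ 1.251; C ≈ 2.413.
Targets: silver ratio ≈ 2.414; 5:4 ≈ 1.250; 3:2 ≈ 1.500.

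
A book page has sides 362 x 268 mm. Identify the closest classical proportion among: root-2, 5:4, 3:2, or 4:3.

4:3

362/268 ≈ 1.351. Nearest candidates are 4:3 (1.333, off by 0.018) and root-2 (1.414, off by 0.063).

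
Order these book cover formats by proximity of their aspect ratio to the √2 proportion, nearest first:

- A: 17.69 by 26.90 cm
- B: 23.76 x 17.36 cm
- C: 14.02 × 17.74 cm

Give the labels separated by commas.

B, A, C

Ratios: A = 26.90 / 17.69 ≈ 1.521; B = 23.76 / 17.36 ≈ 1.369; C = 17.74 / 14.02 ≈ 1.265.
|Δ from 1.414|: A 0.107; B 0.045; C 0.149.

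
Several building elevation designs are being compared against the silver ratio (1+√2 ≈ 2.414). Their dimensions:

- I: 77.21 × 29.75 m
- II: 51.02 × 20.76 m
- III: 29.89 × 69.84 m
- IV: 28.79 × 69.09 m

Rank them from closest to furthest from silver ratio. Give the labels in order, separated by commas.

I: 77.21/29.75 ≈ 2.595 → |2.595 − 2.414| = 0.181
II: 51.02/20.76 ≈ 2.458 → |2.458 − 2.414| = 0.044
III: 69.84/29.89 ≈ 2.337 → |2.337 − 2.414| = 0.077
IV: 69.09/28.79 ≈ 2.400 → |2.400 − 2.414| = 0.014

IV, II, III, I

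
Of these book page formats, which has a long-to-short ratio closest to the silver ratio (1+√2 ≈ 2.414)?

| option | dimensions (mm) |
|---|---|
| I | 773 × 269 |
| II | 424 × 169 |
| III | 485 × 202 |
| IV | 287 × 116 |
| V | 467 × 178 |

III

Ratios (long/short): I ≈ 2.874; II ≈ 2.509; III ≈ 2.401; IV ≈ 2.474; V ≈ 2.624.
silver ratio ≈ 2.414; option III is nearest (Δ 0.013).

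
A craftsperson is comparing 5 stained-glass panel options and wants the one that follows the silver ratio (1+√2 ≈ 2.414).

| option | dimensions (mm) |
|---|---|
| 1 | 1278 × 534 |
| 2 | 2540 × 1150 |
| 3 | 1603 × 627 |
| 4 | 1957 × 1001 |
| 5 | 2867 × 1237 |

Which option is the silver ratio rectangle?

1

Target silver ratio ≈ 2.414.
1: 2.393 (Δ0.021)  2: 2.209 (Δ0.205)  3: 2.557 (Δ0.143)  4: 1.955 (Δ0.459)  5: 2.318 (Δ0.096)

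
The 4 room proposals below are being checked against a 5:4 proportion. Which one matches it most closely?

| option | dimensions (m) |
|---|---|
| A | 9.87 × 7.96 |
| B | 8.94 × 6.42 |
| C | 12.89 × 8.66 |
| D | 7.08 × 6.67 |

A

Ratios (long/short): A ≈ 1.240; B ≈ 1.393; C ≈ 1.488; D ≈ 1.061.
5:4 ≈ 1.250; option A is nearest (Δ 0.010).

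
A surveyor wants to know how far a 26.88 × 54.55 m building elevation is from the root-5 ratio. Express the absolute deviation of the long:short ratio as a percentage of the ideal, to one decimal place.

9.2%

Ratio = 54.55 / 26.88 ≈ 2.0294.
Ideal root-5 ≈ 2.2361. |2.0294 − 2.2361| / 2.2361 ≈ 9.24% → 9.2%.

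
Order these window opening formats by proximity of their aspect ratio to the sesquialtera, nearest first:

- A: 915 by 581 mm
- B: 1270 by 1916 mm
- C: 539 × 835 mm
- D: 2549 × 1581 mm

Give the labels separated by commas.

B, C, A, D

Ratios: A = 915 / 581 ≈ 1.575; B = 1916 / 1270 ≈ 1.509; C = 835 / 539 ≈ 1.549; D = 2549 / 1581 ≈ 1.612.
|Δ from 1.500|: A 0.075; B 0.009; C 0.049; D 0.112.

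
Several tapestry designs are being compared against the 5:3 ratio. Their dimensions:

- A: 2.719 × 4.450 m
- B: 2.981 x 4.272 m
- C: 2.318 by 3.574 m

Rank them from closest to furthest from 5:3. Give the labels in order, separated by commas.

Ratios: A = 4.450 / 2.719 ≈ 1.637; B = 4.272 / 2.981 ≈ 1.433; C = 3.574 / 2.318 ≈ 1.542.
|Δ from 1.667|: A 0.030; B 0.234; C 0.125.

A, C, B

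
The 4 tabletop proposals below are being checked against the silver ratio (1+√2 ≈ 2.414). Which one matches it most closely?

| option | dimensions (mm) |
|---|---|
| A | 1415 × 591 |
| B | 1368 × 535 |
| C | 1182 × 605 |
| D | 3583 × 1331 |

A

Target silver ratio ≈ 2.414.
A: 2.394 (Δ0.020)  B: 2.557 (Δ0.143)  C: 1.954 (Δ0.460)  D: 2.692 (Δ0.278)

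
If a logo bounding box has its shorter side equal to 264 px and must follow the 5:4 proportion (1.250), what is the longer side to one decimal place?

330.0 px

5:4 = 1.25000.
Longer side = 264 × 1.25000 ≈ 330.000 → 330.0 px.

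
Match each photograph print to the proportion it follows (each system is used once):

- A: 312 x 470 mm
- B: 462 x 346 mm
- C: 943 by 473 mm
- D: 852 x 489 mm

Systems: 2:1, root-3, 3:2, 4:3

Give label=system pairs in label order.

Ratios: A ≈ 1.506; B ≈ 1.335; C ≈ 1.994; D ≈ 1.742.
Targets: 2:1 ≈ 2.000; root-3 ≈ 1.732; 3:2 ≈ 1.500; 4:3 ≈ 1.333.

A=3:2, B=4:3, C=2:1, D=root-3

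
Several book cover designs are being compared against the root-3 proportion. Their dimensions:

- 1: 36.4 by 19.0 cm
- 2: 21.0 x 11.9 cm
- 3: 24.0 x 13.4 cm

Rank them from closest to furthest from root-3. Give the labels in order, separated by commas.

1: 36.4/19.0 ≈ 1.916 → |1.916 − 1.732| = 0.184
2: 21.0/11.9 ≈ 1.765 → |1.765 − 1.732| = 0.033
3: 24.0/13.4 ≈ 1.791 → |1.791 − 1.732| = 0.059

2, 3, 1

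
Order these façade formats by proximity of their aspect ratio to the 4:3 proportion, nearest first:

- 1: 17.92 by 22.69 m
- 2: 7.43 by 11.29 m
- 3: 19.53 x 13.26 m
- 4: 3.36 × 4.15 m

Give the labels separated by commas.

1, 4, 3, 2

Ratios: 1 = 22.69 / 17.92 ≈ 1.266; 2 = 11.29 / 7.43 ≈ 1.520; 3 = 19.53 / 13.26 ≈ 1.473; 4 = 4.15 / 3.36 ≈ 1.235.
|Δ from 1.333|: 1 0.067; 2 0.187; 3 0.140; 4 0.098.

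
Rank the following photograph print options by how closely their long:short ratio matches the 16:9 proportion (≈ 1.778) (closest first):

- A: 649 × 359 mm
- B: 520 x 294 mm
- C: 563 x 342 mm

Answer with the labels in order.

B, A, C

A: 649/359 ≈ 1.808 → |1.808 − 1.778| = 0.030
B: 520/294 ≈ 1.769 → |1.769 − 1.778| = 0.009
C: 563/342 ≈ 1.646 → |1.646 − 1.778| = 0.132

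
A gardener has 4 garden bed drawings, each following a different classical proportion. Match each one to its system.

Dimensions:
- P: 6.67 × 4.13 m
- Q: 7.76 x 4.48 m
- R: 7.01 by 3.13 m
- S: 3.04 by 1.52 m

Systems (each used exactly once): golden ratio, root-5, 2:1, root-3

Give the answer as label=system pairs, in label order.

P=golden ratio, Q=root-3, R=root-5, S=2:1

P = 6.67/4.13 ≈ 1.615 → golden ratio (1.618)
Q = 7.76/4.48 ≈ 1.732 → root-3 (1.732)
R = 7.01/3.13 ≈ 2.240 → root-5 (2.236)
S = 3.04/1.52 ≈ 2.000 → 2:1 (2.000)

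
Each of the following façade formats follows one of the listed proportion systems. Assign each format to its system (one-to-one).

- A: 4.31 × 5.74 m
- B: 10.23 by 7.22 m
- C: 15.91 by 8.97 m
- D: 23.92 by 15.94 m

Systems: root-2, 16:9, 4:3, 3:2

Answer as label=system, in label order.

A=4:3, B=root-2, C=16:9, D=3:2

A = 5.74/4.31 ≈ 1.332 → 4:3 (1.333)
B = 10.23/7.22 ≈ 1.417 → root-2 (1.414)
C = 15.91/8.97 ≈ 1.774 → 16:9 (1.778)
D = 23.92/15.94 ≈ 1.501 → 3:2 (1.500)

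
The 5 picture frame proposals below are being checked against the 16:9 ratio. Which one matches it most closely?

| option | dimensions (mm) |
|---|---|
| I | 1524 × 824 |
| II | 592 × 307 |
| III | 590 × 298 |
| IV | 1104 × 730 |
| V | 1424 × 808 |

V

Target 16:9 ≈ 1.778.
I: 1.850 (Δ0.072)  II: 1.928 (Δ0.150)  III: 1.980 (Δ0.202)  IV: 1.512 (Δ0.266)  V: 1.762 (Δ0.016)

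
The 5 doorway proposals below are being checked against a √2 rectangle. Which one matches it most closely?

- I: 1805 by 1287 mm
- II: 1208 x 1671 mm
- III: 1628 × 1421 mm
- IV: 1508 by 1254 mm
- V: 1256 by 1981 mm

I

Ratios (long/short): I ≈ 1.402; II ≈ 1.383; III ≈ 1.146; IV ≈ 1.203; V ≈ 1.577.
root-2 ≈ 1.414; option I is nearest (Δ 0.012).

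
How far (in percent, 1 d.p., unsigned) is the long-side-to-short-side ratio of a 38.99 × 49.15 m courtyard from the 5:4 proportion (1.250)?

0.8%

Ratio = 49.15 / 38.99 ≈ 1.2606.
Ideal 5:4 = 1.2500. |1.2606 − 1.2500| / 1.2500 ≈ 0.85% → 0.8%.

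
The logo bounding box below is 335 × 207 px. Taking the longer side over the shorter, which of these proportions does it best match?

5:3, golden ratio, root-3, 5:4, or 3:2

Ratio = 335 / 207 ≈ 1.618.
Distances: 5:3 1.667 (Δ 0.049); golden ratio 1.618 (Δ 0.000); root-3 1.732 (Δ 0.114); 5:4 1.250 (Δ 0.368); 3:2 1.500 (Δ 0.118).

golden ratio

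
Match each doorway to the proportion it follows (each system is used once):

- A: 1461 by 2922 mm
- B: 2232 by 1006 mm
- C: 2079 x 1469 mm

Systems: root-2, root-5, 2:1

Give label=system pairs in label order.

A=2:1, B=root-5, C=root-2

Ratios: A ≈ 2.000; B ≈ 2.219; C ≈ 1.415.
Targets: root-2 ≈ 1.414; root-5 ≈ 2.236; 2:1 ≈ 2.000.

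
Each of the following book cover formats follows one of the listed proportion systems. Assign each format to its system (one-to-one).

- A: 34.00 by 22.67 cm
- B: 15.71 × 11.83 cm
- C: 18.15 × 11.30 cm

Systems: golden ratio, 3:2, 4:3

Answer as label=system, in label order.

Ratios: A ≈ 1.500; B ≈ 1.328; C ≈ 1.606.
Targets: golden ratio ≈ 1.618; 3:2 ≈ 1.500; 4:3 ≈ 1.333.

A=3:2, B=4:3, C=golden ratio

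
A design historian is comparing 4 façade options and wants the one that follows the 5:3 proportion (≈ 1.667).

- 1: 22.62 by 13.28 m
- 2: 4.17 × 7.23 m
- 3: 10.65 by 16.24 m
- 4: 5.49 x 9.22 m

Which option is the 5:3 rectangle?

4

Ratios (long/short): 1 ≈ 1.703; 2 ≈ 1.734; 3 ≈ 1.525; 4 ≈ 1.679.
5:3 ≈ 1.667; option 4 is nearest (Δ 0.012).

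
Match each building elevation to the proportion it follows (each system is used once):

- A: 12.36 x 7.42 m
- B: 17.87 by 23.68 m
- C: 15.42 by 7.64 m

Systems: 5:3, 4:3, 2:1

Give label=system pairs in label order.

A = 12.36/7.42 ≈ 1.666 → 5:3 (1.667)
B = 23.68/17.87 ≈ 1.325 → 4:3 (1.333)
C = 15.42/7.64 ≈ 2.018 → 2:1 (2.000)

A=5:3, B=4:3, C=2:1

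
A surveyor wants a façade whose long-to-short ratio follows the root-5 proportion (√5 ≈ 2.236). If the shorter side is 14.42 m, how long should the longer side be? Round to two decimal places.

root-5 ≈ 2.23607.
Longer side = 14.42 × 2.23607 ≈ 32.2441 → 32.24 m.

32.24 m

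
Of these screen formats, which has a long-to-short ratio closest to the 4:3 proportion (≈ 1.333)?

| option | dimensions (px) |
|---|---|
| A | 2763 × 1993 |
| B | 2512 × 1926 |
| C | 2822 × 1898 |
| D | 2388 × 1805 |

D

Ratios (long/short): A ≈ 1.386; B ≈ 1.304; C ≈ 1.487; D ≈ 1.323.
4:3 ≈ 1.333; option D is nearest (Δ 0.010).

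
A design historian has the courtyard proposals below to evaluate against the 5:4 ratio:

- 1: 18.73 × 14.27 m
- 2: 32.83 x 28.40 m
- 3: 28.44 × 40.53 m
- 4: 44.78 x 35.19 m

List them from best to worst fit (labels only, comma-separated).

1: 18.73/14.27 ≈ 1.313 → |1.313 − 1.250| = 0.063
2: 32.83/28.40 ≈ 1.156 → |1.156 − 1.250| = 0.094
3: 40.53/28.44 ≈ 1.425 → |1.425 − 1.250| = 0.175
4: 44.78/35.19 ≈ 1.273 → |1.273 − 1.250| = 0.023

4, 1, 2, 3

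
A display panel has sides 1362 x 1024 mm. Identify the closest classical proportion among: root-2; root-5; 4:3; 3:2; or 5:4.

1362/1024 ≈ 1.330. Nearest candidates are 4:3 (1.333, off by 0.003) and 5:4 (1.250, off by 0.080).

4:3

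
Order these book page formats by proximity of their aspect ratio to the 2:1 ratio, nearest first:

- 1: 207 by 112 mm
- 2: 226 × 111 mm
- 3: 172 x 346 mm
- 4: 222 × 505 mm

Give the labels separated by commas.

3, 2, 1, 4

Ratios: 1 = 207 / 112 ≈ 1.848; 2 = 226 / 111 ≈ 2.036; 3 = 346 / 172 ≈ 2.012; 4 = 505 / 222 ≈ 2.275.
|Δ from 2.000|: 1 0.152; 2 0.036; 3 0.012; 4 0.275.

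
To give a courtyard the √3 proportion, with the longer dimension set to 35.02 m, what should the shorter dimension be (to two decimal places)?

root-3 ≈ 1.73205.
Shorter side = 35.02 ÷ 1.73205 ≈ 20.2188 → 20.22 m.

20.22 m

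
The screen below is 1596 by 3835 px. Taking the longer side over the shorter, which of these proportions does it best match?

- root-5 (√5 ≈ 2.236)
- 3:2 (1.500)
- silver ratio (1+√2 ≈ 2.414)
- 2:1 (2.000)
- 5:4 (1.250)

3835/1596 ≈ 2.403. Nearest candidates are silver ratio (2.414, off by 0.011) and root-5 (2.236, off by 0.167).

silver ratio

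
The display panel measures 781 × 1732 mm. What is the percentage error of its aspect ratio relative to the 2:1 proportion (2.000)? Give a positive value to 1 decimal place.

Ratio = 1732 / 781 ≈ 2.2177.
Ideal 2:1 = 2.0000. |2.2177 − 2.0000| / 2.0000 ≈ 10.88% → 10.9%.

10.9%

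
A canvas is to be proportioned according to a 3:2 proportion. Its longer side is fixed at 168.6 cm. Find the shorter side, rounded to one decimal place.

112.4 cm

3:2 = 1.50000.
Shorter side = 168.6 ÷ 1.50000 ≈ 112.400 → 112.4 cm.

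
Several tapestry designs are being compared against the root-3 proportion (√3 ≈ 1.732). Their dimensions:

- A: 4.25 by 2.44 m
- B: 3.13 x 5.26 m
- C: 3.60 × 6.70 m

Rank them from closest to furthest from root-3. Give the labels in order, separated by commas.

A: 4.25/2.44 ≈ 1.742 → |1.742 − 1.732| = 0.010
B: 5.26/3.13 ≈ 1.681 → |1.681 − 1.732| = 0.051
C: 6.70/3.60 ≈ 1.861 → |1.861 − 1.732| = 0.129

A, B, C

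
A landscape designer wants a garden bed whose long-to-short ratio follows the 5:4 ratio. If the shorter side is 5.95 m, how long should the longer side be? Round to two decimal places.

5:4 = 1.25000.
Longer side = 5.95 × 1.25000 ≈ 7.4375 → 7.44 m.

7.44 m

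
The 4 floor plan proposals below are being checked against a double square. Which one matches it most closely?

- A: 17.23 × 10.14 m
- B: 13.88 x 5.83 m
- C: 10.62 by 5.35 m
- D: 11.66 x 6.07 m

C

Target 2:1 ≈ 2.000.
A: 1.699 (Δ0.301)  B: 2.381 (Δ0.381)  C: 1.985 (Δ0.015)  D: 1.921 (Δ0.079)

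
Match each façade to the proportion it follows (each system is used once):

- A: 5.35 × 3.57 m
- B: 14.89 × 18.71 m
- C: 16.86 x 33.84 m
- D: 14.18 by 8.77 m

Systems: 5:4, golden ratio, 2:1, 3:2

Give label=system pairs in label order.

A=3:2, B=5:4, C=2:1, D=golden ratio

Ratios: A ≈ 1.499; B ≈ 1.257; C ≈ 2.007; D ≈ 1.617.
Targets: 5:4 ≈ 1.250; golden ratio ≈ 1.618; 2:1 ≈ 2.000; 3:2 ≈ 1.500.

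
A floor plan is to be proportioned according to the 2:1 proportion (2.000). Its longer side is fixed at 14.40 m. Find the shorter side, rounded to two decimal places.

7.20 m

2:1 = 2.00000.
Shorter side = 14.40 ÷ 2.00000 ≈ 7.2000 → 7.20 m.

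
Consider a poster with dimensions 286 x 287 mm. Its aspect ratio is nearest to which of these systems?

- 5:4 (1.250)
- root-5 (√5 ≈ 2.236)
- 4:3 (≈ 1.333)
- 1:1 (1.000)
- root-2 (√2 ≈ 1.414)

1:1

Ratio = 287 / 286 ≈ 1.003.
Distances: 5:4 1.250 (Δ 0.247); root-5 2.236 (Δ 1.233); 4:3 1.333 (Δ 0.330); 1:1 1.000 (Δ 0.003); root-2 1.414 (Δ 0.411).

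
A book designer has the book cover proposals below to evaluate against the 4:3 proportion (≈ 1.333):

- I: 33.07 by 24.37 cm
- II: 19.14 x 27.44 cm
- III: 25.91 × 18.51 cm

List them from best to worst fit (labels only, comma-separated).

I, III, II

Ratios: I = 33.07 / 24.37 ≈ 1.357; II = 27.44 / 19.14 ≈ 1.434; III = 25.91 / 18.51 ≈ 1.400.
|Δ from 1.333|: I 0.024; II 0.101; III 0.067.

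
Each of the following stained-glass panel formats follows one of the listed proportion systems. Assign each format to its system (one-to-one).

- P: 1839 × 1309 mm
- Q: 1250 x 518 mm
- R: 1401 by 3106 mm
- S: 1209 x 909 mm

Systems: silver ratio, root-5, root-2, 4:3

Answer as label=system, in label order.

P = 1839/1309 ≈ 1.405 → root-2 (1.414)
Q = 1250/518 ≈ 2.413 → silver ratio (2.414)
R = 3106/1401 ≈ 2.217 → root-5 (2.236)
S = 1209/909 ≈ 1.330 → 4:3 (1.333)

P=root-2, Q=silver ratio, R=root-5, S=4:3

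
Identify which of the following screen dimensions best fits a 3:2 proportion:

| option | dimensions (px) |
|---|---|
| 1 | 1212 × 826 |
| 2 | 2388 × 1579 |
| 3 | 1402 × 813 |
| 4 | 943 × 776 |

Target 3:2 ≈ 1.500.
1: 1.467 (Δ0.033)  2: 1.512 (Δ0.012)  3: 1.724 (Δ0.224)  4: 1.215 (Δ0.285)

2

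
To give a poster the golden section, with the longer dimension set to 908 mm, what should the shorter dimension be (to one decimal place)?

golden ratio ≈ 1.61803.
Shorter side = 908 ÷ 1.61803 ≈ 561.176 → 561.2 mm.

561.2 mm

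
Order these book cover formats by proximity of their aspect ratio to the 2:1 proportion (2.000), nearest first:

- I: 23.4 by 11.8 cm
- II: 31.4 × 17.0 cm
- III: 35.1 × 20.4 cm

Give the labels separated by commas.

I, II, III

I: 23.4/11.8 ≈ 1.983 → |1.983 − 2.000| = 0.017
II: 31.4/17.0 ≈ 1.847 → |1.847 − 2.000| = 0.153
III: 35.1/20.4 ≈ 1.721 → |1.721 − 2.000| = 0.279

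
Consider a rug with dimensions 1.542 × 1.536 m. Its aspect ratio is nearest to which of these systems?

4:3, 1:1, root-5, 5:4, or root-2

1:1

Ratio = 1.542 / 1.536 ≈ 1.004.
Distances: 4:3 1.333 (Δ 0.329); 1:1 1.000 (Δ 0.004); root-5 2.236 (Δ 1.232); 5:4 1.250 (Δ 0.246); root-2 1.414 (Δ 0.410).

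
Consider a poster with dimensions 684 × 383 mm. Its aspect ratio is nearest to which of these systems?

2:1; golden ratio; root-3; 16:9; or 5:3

16:9

Ratio = 684 / 383 ≈ 1.786.
Distances: 2:1 2.000 (Δ 0.214); golden ratio 1.618 (Δ 0.168); root-3 1.732 (Δ 0.054); 16:9 1.778 (Δ 0.008); 5:3 1.667 (Δ 0.119).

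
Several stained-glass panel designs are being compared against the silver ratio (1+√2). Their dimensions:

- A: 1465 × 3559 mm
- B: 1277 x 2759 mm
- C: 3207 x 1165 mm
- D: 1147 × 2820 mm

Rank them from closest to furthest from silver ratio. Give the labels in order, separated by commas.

A: 3559/1465 ≈ 2.429 → |2.429 − 2.414| = 0.015
B: 2759/1277 ≈ 2.161 → |2.161 − 2.414| = 0.253
C: 3207/1165 ≈ 2.753 → |2.753 − 2.414| = 0.339
D: 2820/1147 ≈ 2.459 → |2.459 − 2.414| = 0.045

A, D, B, C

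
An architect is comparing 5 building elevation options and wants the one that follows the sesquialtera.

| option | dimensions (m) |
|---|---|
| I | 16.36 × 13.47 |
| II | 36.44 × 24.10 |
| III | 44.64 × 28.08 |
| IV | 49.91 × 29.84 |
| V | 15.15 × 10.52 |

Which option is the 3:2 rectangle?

II

Ratios (long/short): I ≈ 1.215; II ≈ 1.512; III ≈ 1.590; IV ≈ 1.673; V ≈ 1.440.
3:2 ≈ 1.500; option II is nearest (Δ 0.012).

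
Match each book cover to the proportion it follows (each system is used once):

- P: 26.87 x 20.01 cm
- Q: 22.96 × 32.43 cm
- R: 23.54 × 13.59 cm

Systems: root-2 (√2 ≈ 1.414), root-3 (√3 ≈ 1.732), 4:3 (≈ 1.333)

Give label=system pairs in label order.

P=4:3, Q=root-2, R=root-3

Ratios: P ≈ 1.343; Q ≈ 1.412; R ≈ 1.732.
Targets: root-2 ≈ 1.414; root-3 ≈ 1.732; 4:3 ≈ 1.333.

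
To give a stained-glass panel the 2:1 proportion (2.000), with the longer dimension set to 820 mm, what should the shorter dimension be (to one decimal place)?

410.0 mm

2:1 = 2.00000.
Shorter side = 820 ÷ 2.00000 ≈ 410.000 → 410.0 mm.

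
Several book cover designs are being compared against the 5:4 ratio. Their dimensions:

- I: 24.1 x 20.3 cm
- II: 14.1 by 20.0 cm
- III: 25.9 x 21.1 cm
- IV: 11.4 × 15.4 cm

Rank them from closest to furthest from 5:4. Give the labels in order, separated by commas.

III, I, IV, II

I: 24.1/20.3 ≈ 1.187 → |1.187 − 1.250| = 0.063
II: 20.0/14.1 ≈ 1.418 → |1.418 − 1.250| = 0.168
III: 25.9/21.1 ≈ 1.227 → |1.227 − 1.250| = 0.023
IV: 15.4/11.4 ≈ 1.351 → |1.351 − 1.250| = 0.101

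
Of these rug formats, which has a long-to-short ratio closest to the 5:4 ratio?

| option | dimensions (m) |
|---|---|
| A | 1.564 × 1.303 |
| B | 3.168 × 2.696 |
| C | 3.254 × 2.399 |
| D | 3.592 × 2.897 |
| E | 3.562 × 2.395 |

Ratios (long/short): A ≈ 1.200; B ≈ 1.175; C ≈ 1.356; D ≈ 1.240; E ≈ 1.487.
5:4 ≈ 1.250; option D is nearest (Δ 0.010).

D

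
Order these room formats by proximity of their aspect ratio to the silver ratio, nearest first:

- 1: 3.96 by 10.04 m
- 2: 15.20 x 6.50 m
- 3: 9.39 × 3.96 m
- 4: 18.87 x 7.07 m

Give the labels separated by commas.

3, 2, 1, 4

1: 10.04/3.96 ≈ 2.535 → |2.535 − 2.414| = 0.121
2: 15.20/6.50 ≈ 2.338 → |2.338 − 2.414| = 0.076
3: 9.39/3.96 ≈ 2.371 → |2.371 − 2.414| = 0.043
4: 18.87/7.07 ≈ 2.669 → |2.669 − 2.414| = 0.255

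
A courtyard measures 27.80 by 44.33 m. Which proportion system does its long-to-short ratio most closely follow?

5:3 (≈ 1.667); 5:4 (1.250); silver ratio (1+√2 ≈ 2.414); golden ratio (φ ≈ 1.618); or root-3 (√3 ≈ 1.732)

golden ratio

Ratio = 44.33 / 27.80 ≈ 1.595.
Distances: 5:3 1.667 (Δ 0.072); 5:4 1.250 (Δ 0.345); silver ratio 2.414 (Δ 0.819); golden ratio 1.618 (Δ 0.023); root-3 1.732 (Δ 0.137).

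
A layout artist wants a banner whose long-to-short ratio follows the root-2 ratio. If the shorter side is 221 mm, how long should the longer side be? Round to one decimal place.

312.5 mm

root-2 ≈ 1.41421.
Longer side = 221 × 1.41421 ≈ 312.540 → 312.5 mm.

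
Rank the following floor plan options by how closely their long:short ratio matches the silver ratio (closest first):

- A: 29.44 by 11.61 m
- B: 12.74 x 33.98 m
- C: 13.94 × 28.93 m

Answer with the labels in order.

A, B, C

Ratios: A = 29.44 / 11.61 ≈ 2.536; B = 33.98 / 12.74 ≈ 2.667; C = 28.93 / 13.94 ≈ 2.075.
|Δ from 2.414|: A 0.122; B 0.253; C 0.339.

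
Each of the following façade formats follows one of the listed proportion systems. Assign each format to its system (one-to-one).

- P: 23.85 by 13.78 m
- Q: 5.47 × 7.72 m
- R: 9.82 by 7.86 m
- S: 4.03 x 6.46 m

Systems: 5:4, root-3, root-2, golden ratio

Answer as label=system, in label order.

P = 23.85/13.78 ≈ 1.731 → root-3 (1.732)
Q = 7.72/5.47 ≈ 1.411 → root-2 (1.414)
R = 9.82/7.86 ≈ 1.249 → 5:4 (1.250)
S = 6.46/4.03 ≈ 1.603 → golden ratio (1.618)

P=root-3, Q=root-2, R=5:4, S=golden ratio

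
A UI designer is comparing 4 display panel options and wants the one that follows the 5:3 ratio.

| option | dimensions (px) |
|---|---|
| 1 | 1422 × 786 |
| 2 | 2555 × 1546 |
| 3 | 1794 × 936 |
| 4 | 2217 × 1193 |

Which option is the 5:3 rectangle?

Target 5:3 ≈ 1.667.
1: 1.809 (Δ0.142)  2: 1.653 (Δ0.014)  3: 1.917 (Δ0.250)  4: 1.858 (Δ0.191)

2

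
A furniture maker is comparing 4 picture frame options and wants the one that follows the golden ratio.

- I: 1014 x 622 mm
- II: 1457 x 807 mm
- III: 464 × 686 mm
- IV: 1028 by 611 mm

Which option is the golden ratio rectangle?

I

Target golden ratio ≈ 1.618.
I: 1.630 (Δ0.012)  II: 1.805 (Δ0.187)  III: 1.478 (Δ0.140)  IV: 1.682 (Δ0.064)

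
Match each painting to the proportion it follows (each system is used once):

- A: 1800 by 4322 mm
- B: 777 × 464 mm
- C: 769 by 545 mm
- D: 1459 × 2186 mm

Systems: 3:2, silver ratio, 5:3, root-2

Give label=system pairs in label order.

A=silver ratio, B=5:3, C=root-2, D=3:2

Ratios: A ≈ 2.401; B ≈ 1.675; C ≈ 1.411; D ≈ 1.498.
Targets: 3:2 ≈ 1.500; silver ratio ≈ 2.414; 5:3 ≈ 1.667; root-2 ≈ 1.414.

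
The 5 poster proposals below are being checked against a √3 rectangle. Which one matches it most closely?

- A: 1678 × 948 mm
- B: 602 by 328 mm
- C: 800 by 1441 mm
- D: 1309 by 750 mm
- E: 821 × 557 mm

Ratios (long/short): A ≈ 1.770; B ≈ 1.835; C ≈ 1.801; D ≈ 1.745; E ≈ 1.474.
root-3 ≈ 1.732; option D is nearest (Δ 0.013).

D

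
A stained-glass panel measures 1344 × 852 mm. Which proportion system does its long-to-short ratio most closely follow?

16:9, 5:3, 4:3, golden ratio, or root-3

golden ratio

1344/852 ≈ 1.577. Nearest candidates are golden ratio (1.618, off by 0.041) and 5:3 (1.667, off by 0.090).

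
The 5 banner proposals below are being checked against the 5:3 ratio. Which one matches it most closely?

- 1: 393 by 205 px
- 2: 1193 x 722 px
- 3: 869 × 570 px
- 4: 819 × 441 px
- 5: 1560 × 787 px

Target 5:3 ≈ 1.667.
1: 1.917 (Δ0.250)  2: 1.652 (Δ0.015)  3: 1.525 (Δ0.142)  4: 1.857 (Δ0.190)  5: 1.982 (Δ0.315)

2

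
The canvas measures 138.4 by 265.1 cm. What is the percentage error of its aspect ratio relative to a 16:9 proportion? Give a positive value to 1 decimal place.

7.7%

Ratio = 265.1 / 138.4 ≈ 1.9155.
Ideal 16:9 ≈ 1.7778. |1.9155 − 1.7778| / 1.7778 ≈ 7.75% → 7.7%.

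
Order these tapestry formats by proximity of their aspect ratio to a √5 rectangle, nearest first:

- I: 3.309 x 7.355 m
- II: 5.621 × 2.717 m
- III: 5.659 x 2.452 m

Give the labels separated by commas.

I, III, II

I: 7.355/3.309 ≈ 2.223 → |2.223 − 2.236| = 0.013
II: 5.621/2.717 ≈ 2.069 → |2.069 − 2.236| = 0.167
III: 5.659/2.452 ≈ 2.308 → |2.308 − 2.236| = 0.072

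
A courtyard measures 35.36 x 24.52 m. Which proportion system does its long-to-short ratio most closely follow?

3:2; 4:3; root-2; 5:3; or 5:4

Ratio = 35.36 / 24.52 ≈ 1.442.
Distances: 3:2 1.500 (Δ 0.058); 4:3 1.333 (Δ 0.109); root-2 1.414 (Δ 0.028); 5:3 1.667 (Δ 0.225); 5:4 1.250 (Δ 0.192).

root-2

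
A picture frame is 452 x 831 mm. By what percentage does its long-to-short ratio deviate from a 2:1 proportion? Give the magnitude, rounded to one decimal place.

Ratio = 831 / 452 ≈ 1.8385.
Ideal 2:1 = 2.0000. |1.8385 − 2.0000| / 2.0000 ≈ 8.07% → 8.1%.

8.1%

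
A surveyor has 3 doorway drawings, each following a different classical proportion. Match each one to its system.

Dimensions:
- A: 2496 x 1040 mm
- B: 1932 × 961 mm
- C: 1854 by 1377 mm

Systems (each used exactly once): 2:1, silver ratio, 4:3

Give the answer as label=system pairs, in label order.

A=silver ratio, B=2:1, C=4:3

A = 2496/1040 ≈ 2.400 → silver ratio (2.414)
B = 1932/961 ≈ 2.010 → 2:1 (2.000)
C = 1854/1377 ≈ 1.346 → 4:3 (1.333)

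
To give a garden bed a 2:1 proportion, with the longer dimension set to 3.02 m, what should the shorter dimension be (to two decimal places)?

2:1 = 2.00000.
Shorter side = 3.02 ÷ 2.00000 ≈ 1.5100 → 1.51 m.

1.51 m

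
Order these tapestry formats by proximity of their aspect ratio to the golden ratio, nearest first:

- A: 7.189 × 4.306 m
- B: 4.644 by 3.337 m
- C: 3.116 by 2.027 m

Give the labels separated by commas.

A: 7.189/4.306 ≈ 1.670 → |1.670 − 1.618| = 0.052
B: 4.644/3.337 ≈ 1.392 → |1.392 − 1.618| = 0.226
C: 3.116/2.027 ≈ 1.537 → |1.537 − 1.618| = 0.081

A, C, B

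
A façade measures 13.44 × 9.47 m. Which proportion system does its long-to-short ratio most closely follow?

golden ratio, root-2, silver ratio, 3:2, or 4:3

Ratio = 13.44 / 9.47 ≈ 1.419.
Distances: golden ratio 1.618 (Δ 0.199); root-2 1.414 (Δ 0.005); silver ratio 2.414 (Δ 0.995); 3:2 1.500 (Δ 0.081); 4:3 1.333 (Δ 0.086).

root-2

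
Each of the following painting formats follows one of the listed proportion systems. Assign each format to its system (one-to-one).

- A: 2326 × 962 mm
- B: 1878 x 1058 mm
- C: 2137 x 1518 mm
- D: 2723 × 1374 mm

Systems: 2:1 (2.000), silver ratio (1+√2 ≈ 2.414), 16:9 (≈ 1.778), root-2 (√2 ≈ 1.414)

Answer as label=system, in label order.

A=silver ratio, B=16:9, C=root-2, D=2:1

Ratios: A ≈ 2.418; B ≈ 1.775; C ≈ 1.408; D ≈ 1.982.
Targets: 2:1 ≈ 2.000; silver ratio ≈ 2.414; 16:9 ≈ 1.778; root-2 ≈ 1.414.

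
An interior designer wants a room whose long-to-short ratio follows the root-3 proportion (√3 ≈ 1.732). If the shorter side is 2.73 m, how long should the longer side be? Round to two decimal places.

root-3 ≈ 1.73205.
Longer side = 2.73 × 1.73205 ≈ 4.7285 → 4.73 m.

4.73 m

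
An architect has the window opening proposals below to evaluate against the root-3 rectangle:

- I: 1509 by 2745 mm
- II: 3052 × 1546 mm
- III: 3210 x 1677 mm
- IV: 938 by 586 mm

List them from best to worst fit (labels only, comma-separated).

I: 2745/1509 ≈ 1.819 → |1.819 − 1.732| = 0.087
II: 3052/1546 ≈ 1.974 → |1.974 − 1.732| = 0.242
III: 3210/1677 ≈ 1.914 → |1.914 − 1.732| = 0.182
IV: 938/586 ≈ 1.601 → |1.601 − 1.732| = 0.131

I, IV, III, II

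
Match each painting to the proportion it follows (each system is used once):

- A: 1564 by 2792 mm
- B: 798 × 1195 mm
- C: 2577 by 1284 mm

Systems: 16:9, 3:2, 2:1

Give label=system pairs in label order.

Ratios: A ≈ 1.785; B ≈ 1.497; C ≈ 2.007.
Targets: 16:9 ≈ 1.778; 3:2 ≈ 1.500; 2:1 ≈ 2.000.

A=16:9, B=3:2, C=2:1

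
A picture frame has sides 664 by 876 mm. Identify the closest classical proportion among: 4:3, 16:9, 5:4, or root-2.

4:3

876/664 ≈ 1.319. Nearest candidates are 4:3 (1.333, off by 0.014) and 5:4 (1.250, off by 0.069).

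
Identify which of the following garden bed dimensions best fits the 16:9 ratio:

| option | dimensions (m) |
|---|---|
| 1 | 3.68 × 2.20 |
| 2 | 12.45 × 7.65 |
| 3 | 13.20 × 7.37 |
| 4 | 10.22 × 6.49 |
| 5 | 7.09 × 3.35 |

3

Target 16:9 ≈ 1.778.
1: 1.673 (Δ0.105)  2: 1.627 (Δ0.151)  3: 1.791 (Δ0.013)  4: 1.575 (Δ0.203)  5: 2.116 (Δ0.338)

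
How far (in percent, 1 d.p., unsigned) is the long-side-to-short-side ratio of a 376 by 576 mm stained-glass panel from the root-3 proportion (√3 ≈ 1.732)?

Ratio = 576 / 376 ≈ 1.5319.
Ideal root-3 ≈ 1.7321. |1.5319 − 1.7321| / 1.7321 ≈ 11.56% → 11.6%.

11.6%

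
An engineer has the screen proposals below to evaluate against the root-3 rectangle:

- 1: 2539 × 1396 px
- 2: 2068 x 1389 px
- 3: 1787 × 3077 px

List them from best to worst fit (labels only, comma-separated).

Ratios: 1 = 2539 / 1396 ≈ 1.819; 2 = 2068 / 1389 ≈ 1.489; 3 = 3077 / 1787 ≈ 1.722.
|Δ from 1.732|: 1 0.087; 2 0.243; 3 0.010.

3, 1, 2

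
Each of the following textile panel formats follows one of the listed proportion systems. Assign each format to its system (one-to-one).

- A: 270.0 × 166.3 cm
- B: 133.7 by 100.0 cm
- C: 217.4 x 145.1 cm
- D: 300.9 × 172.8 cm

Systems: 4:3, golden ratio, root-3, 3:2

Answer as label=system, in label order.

Ratios: A ≈ 1.624; B ≈ 1.337; C ≈ 1.498; D ≈ 1.741.
Targets: 4:3 ≈ 1.333; golden ratio ≈ 1.618; root-3 ≈ 1.732; 3:2 ≈ 1.500.

A=golden ratio, B=4:3, C=3:2, D=root-3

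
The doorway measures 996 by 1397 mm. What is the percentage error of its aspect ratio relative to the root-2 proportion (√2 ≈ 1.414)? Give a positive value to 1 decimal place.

0.8%

Ratio = 1397 / 996 ≈ 1.4026.
Ideal root-2 ≈ 1.4142. |1.4026 − 1.4142| / 1.4142 ≈ 0.82% → 0.8%.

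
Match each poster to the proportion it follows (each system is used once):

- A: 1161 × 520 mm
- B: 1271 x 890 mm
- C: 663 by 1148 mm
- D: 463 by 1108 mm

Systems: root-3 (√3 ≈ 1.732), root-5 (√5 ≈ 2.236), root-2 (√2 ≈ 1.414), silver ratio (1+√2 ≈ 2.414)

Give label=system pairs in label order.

A=root-5, B=root-2, C=root-3, D=silver ratio

A = 1161/520 ≈ 2.233 → root-5 (2.236)
B = 1271/890 ≈ 1.428 → root-2 (1.414)
C = 1148/663 ≈ 1.732 → root-3 (1.732)
D = 1108/463 ≈ 2.393 → silver ratio (2.414)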